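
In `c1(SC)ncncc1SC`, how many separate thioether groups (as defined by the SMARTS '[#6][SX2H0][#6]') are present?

[#6][SX2H0][#6] is the SMARTS for a thioether: an aliphatic sulfur bridging two carbons with no H on the sulfur.
The molecule carries 2 separate instances of a methylthio ether (-SCH3) meeting every constraint; each maps to a distinct set of atoms, giving 2 matches.

2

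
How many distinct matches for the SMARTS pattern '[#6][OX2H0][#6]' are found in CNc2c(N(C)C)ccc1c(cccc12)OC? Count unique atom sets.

1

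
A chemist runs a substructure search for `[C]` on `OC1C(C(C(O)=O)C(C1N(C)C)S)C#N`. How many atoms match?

9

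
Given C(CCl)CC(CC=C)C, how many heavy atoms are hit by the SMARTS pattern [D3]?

1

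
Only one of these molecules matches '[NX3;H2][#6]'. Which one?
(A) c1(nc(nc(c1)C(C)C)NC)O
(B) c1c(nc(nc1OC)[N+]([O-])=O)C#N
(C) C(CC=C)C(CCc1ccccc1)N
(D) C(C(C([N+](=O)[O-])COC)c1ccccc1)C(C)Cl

C

[NX3;H2][#6] describes a trivalent nitrogen with two H attached to carbon (a primary amine).
(A) has an N-methylamino group (-NHCH3) but the nitrogen bears two carbons and only one H (H1), not H2.
(B) has a nitro group (-[N+](=O)[O-]) but the nitrogen is [N+] with no H, not NX3H2.
(C) contains a primary amino group (-NH2), which satisfies every atom and bond constraint.
(D) has a nitro group (-[N+](=O)[O-]) but the nitrogen is [N+] with no H, not NX3H2.
So the answer is (C).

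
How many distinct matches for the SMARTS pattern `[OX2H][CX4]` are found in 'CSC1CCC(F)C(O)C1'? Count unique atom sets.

1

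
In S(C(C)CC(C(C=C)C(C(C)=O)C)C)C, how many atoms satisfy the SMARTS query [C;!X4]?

The query [C;!X4] means: aliphatic carbon that does not have four total connections.
Check the 15 heavy atoms by environment: 10× C (X4) → no; 3× C (X3) → match; 1× O (X1) → no; 1× S (X2) → no.
That gives 3 matching atoms.

3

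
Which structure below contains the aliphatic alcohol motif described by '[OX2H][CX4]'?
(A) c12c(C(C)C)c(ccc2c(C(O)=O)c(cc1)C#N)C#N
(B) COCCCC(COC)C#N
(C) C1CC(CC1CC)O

[OX2H][CX4] describes a hydroxyl oxygen bound to an sp3 (X4) carbon (an aliphatic alcohol).
(A) has a carboxylic acid group (-C(=O)OH) but the -OH is on a CX3 carbonyl carbon, not a CX4 carbon.
(B) has a methoxy ether (-OCH3) but the oxygen has H0 (ether), not H1.
(C) contains a hydroxyl group (-OH), which satisfies every atom and bond constraint.
So the answer is (C).

C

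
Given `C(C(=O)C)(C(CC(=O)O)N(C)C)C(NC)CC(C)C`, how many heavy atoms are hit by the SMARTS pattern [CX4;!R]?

12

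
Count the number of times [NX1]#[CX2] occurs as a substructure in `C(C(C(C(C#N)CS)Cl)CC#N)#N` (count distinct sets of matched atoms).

[NX1]#[CX2] is the SMARTS for a nitrile: a nitrogen triple-bonded to a two-connected carbon.
The molecule carries 3 separate instances of a nitrile (-C#N) meeting every constraint; each maps to a distinct set of atoms, giving 3 matches.

3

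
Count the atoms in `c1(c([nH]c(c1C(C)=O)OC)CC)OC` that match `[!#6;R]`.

1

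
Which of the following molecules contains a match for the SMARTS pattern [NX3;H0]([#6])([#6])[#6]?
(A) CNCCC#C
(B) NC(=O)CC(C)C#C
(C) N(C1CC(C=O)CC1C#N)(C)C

C

[NX3;H0]([#6])([#6])[#6] describes a trivalent nitrogen with no H, bonded to three carbons (a tertiary amine).
(A) has an N-methylamino group (-NHCH3) but the nitrogen still has one H (H1), not H0.
(B) has a primary amide (-C(=O)NH2) but the amide nitrogen has H2 and only one carbon neighbour.
(C) contains a dimethylamino group (-N(CH3)2), which satisfies every atom and bond constraint.
So the answer is (C).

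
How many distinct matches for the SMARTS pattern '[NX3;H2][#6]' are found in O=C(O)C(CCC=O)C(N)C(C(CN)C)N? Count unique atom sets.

[NX3;H2][#6] is the SMARTS for a primary amine: a trivalent nitrogen with two H attached to carbon.
The molecule carries 3 separate instances of a primary amino group (-NH2) meeting every constraint; each maps to a distinct set of atoms, giving 3 matches.

3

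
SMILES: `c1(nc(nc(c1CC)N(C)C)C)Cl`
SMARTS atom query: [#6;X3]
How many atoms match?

The query [#6;X3] means: any carbon (aromatic or not) with three total connections.
Check the 13 heavy atoms by environment: 2× n (aromatic, X2) → no; 4× c (aromatic, X3) → match; 5× C (X4) → no; 1× N (X3) → no; 1× Cl (X1) → no.
That gives 4 matching atoms.

4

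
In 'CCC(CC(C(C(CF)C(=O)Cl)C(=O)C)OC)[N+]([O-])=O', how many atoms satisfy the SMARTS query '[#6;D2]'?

The query [#6;D2] means: any carbon bonded to exactly two heavy atoms.
Check the 20 heavy atoms by environment: 3× C (D2) → match; 6× C (D3) → no; 3× O (D1) → no; 3× C (D1) → no; 1× O (D2) → no; 1× N (charge +1, D3) → no; 1× O (charge -1, D1) → no; 1× Cl (D1) → no; 1× F (D1) → no.
That gives 3 matching atoms.

3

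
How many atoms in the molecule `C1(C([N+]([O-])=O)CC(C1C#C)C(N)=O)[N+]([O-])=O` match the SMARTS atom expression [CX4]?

The query [CX4] means: C with X4: aliphatic carbon with exactly 4 total connections (bonds + H).
Check the 16 heavy atoms by environment: 5× C (X4) → match; 2× C (X2) → no; 2× N (charge +1, X3) → no; 2× O (charge -1, X1) → no; 3× O (X1) → no; 1× C (X3) → no; 1× N (X3) → no.
That gives 5 matching atoms.

5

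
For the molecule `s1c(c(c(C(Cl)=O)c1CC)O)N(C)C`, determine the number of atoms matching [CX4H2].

1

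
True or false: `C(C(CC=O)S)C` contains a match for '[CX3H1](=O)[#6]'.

The pattern [CX3H1](=O)[#6] describes an sp2 carbon with one H, double-bonded to O and single-bonded to carbon — an aldehyde.
The molecule carries an aldehyde (-CHO), whose atoms satisfy every constraint of the query, so the pattern matches.

True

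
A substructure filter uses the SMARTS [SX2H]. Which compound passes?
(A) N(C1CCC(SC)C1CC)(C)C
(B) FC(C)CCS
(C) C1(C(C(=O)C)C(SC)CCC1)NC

B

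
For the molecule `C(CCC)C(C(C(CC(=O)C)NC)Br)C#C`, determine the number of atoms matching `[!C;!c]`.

The query [!C;!c] means: neither aliphatic nor aromatic carbon — same as [!#6].
Check the 16 heavy atoms by environment: 13× C → no; 1× Br → match; 1× N → match; 1× O → match.
Summing the matching environments: 1 + 1 + 1 = 3 matching atoms.

3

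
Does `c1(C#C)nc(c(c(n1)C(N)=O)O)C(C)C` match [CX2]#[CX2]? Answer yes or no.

Yes

The pattern [CX2]#[CX2] describes a carbon-carbon triple bond — an alkyne.
The molecule carries an ethynyl group (-C#CH), whose atoms satisfy every constraint of the query, so the pattern matches.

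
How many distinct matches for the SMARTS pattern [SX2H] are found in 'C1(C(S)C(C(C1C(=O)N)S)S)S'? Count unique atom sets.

4

[SX2H] is the SMARTS for a thiol: an aliphatic sulfur with two connections, one being H.
The molecule carries 4 separate instances of a thiol (-SH) meeting every constraint; each maps to a distinct set of atoms, giving 4 matches.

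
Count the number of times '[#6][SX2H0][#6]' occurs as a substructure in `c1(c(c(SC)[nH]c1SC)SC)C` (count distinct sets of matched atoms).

3

[#6][SX2H0][#6] is the SMARTS for a thioether: an aliphatic sulfur bridging two carbons with no H on the sulfur.
The molecule carries 3 separate instances of a methylthio ether (-SCH3) meeting every constraint; each maps to a distinct set of atoms, giving 3 matches.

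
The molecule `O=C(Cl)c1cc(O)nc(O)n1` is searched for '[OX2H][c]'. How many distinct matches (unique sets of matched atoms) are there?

[OX2H][c] is the SMARTS for a phenol: a hydroxyl oxygen attached to an aromatic carbon.
The molecule carries 2 separate instances of a hydroxyl group (-OH) meeting every constraint; each maps to a distinct set of atoms, giving 2 matches.

2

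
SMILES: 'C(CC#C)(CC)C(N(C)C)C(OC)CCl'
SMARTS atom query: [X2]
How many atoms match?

3

Check the 15 heavy atoms by environment: 10× C (X4) → no; 1× Cl (X1) → no; 1× N (X3) → no; 1× O (X2) → match; 2× C (X2) → match.
Summing the matching environments: 1 + 2 = 3 matching atoms.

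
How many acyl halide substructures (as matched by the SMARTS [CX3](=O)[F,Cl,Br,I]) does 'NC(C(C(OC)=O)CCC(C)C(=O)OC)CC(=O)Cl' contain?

1

[CX3](=O)[F,Cl,Br,I] is the SMARTS for an acyl halide: a carbonyl carbon bonded to a halogen.
Exactly one fragment in the molecule meets all constraints, giving 1 match.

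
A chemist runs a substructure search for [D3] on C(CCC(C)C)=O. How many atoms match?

The query [D3] means: atom with exactly three heavy-atom neighbours.
Check the 7 heavy atoms by environment: 3× C (D2) → no; 1× O (D1) → no; 1× C (D3) → match; 2× C (D1) → no.
That gives 1 matching atom.

1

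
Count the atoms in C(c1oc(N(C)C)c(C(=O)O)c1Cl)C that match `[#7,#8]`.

The query [#7,#8] means: nitrogen or oxygen (comma = OR).
Check the 14 heavy atoms by environment: 1× o (aromatic) → match; 4× c (aromatic) → no; 5× C → no; 2× O → match; 1× Cl → no; 1× N → match.
Summing the matching environments: 1 + 2 + 1 = 4 matching atoms.

4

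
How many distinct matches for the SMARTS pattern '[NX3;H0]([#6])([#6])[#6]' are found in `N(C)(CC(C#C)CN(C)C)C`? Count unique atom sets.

[NX3;H0]([#6])([#6])[#6] is the SMARTS for a tertiary amine: a trivalent nitrogen with no H, bonded to three carbons.
The molecule carries 2 separate instances of a dimethylamino group (-N(CH3)2) meeting every constraint; each maps to a distinct set of atoms, giving 2 matches.

2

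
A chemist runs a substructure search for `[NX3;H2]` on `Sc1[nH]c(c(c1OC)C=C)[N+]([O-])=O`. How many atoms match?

0

The query [NX3;H2] means: aliphatic N with 3 total connections, two of them H — an -NH2 nitrogen (amine or amide).
Check the 13 heavy atoms by environment: 1× n (aromatic, H1, X3) → no; 4× c (aromatic, H0, X3) → no; 1× S (H1, X2) → no; 1× N (charge +1, H0, X3) → no; 1× O (charge -1, H0, X1) → no; 1× O (H0, X1) → no; 1× O (H0, X2) → no; 1× C (H3, X4) → no; 1× C (H1, X3) → no; 1× C (H2, X3) → no.
No environment satisfies the query, so 0 matching atoms.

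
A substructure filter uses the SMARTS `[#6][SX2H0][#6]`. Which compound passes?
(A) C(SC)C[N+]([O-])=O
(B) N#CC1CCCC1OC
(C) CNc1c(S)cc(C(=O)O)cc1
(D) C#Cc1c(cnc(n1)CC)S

[#6][SX2H0][#6] describes an aliphatic sulfur bridging two carbons with no H on the sulfur (a thioether).
(A) contains a methylthio ether (-SCH3), which satisfies every atom and bond constraint.
(B) has a methoxy ether (-OCH3) but the bridging atom is O, not S.
(C) has a thiol (-SH) but the sulfur has H1, not H0 bridging two carbons.
(D) has a thiol (-SH) but the sulfur has H1, not H0 bridging two carbons.
So the answer is (A).

A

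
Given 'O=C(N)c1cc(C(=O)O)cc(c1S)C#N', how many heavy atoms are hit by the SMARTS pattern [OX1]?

2

Check the 15 heavy atoms by environment: 6× c (aromatic, X3) → no; 1× C (X2) → no; 1× N (X1) → no; 2× C (X3) → no; 2× O (X1) → match; 1× O (X2) → no; 1× S (X2) → no; 1× N (X3) → no.
That gives 2 matching atoms.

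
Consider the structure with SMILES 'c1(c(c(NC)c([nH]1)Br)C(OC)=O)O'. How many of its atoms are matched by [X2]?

Check the 13 heavy atoms by environment: 1× n (aromatic, X3) → no; 4× c (aromatic, X3) → no; 2× O (X2) → match; 1× Br (X1) → no; 1× N (X3) → no; 2× C (X4) → no; 1× C (X3) → no; 1× O (X1) → no.
That gives 2 matching atoms.

2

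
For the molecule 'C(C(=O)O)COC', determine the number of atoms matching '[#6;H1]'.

The query [#6;H1] means: any carbon bearing exactly one hydrogen.
Check the 7 heavy atoms by environment: 2× C (H2) → no; 1× C (H0) → no; 2× O (H0) → no; 1× O (H1) → no; 1× C (H3) → no.
No environment satisfies the query, so 0 matching atoms.

0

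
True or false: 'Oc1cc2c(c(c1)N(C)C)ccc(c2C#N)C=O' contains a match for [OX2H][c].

True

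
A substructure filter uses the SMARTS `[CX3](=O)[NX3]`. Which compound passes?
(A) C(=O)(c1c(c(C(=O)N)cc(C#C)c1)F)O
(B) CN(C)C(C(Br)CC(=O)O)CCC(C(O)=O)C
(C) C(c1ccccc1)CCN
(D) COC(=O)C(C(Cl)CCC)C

A

[CX3](=O)[NX3] describes a carbonyl carbon bonded to a trivalent nitrogen (an amide).
(A) contains a primary amide (-C(=O)NH2), which satisfies every atom and bond constraint.
(B) has a carboxylic acid group (-C(=O)OH) but the carbonyl is bonded to O, not to an NX3 nitrogen.
(C) has a primary amino group (-NH2) but the -NH2 is not attached to a carbonyl carbon.
(D) has a methyl-ester group (-C(=O)OCH3) but the carbonyl is bonded to O, not to an NX3 nitrogen.
So the answer is (A).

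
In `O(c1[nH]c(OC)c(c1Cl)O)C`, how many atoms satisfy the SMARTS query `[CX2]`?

Check the 11 heavy atoms by environment: 1× n (aromatic, X3) → no; 4× c (aromatic, X3) → no; 1× Cl (X1) → no; 3× O (X2) → no; 2× C (X4) → no.
No environment satisfies the query, so 0 matching atoms.

0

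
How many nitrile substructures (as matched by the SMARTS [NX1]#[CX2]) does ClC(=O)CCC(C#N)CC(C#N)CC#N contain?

[NX1]#[CX2] is the SMARTS for a nitrile: a nitrogen triple-bonded to a two-connected carbon.
The molecule carries 3 separate instances of a nitrile (-C#N) meeting every constraint; each maps to a distinct set of atoms, giving 3 matches.

3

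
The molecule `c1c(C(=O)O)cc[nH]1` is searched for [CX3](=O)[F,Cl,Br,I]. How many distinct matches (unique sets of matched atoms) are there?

[CX3](=O)[F,Cl,Br,I] is the SMARTS for an acyl halide: a carbonyl carbon bonded to a halogen.
The molecule has a carboxylic acid group (-C(=O)OH), but the carbonyl is bonded to -OH, not to a halogen; nothing else fits, so there are 0 matches.

0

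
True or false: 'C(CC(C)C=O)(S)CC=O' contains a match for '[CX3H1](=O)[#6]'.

True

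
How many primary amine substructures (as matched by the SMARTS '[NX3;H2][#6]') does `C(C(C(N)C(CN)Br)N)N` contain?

[NX3;H2][#6] is the SMARTS for a primary amine: a trivalent nitrogen with two H attached to carbon.
The molecule carries 4 separate instances of a primary amino group (-NH2) meeting every constraint; each maps to a distinct set of atoms, giving 4 matches.

4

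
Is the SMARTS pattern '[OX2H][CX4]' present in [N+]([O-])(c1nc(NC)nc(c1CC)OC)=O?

No

The pattern [OX2H][CX4] describes a hydroxyl oxygen bound to an sp3 (X4) carbon — an aliphatic alcohol.
The closest candidate here is a methoxy ether (-OCH3), but the oxygen has H0 (ether), not H1. No other fragment satisfies the full query, so there is no match.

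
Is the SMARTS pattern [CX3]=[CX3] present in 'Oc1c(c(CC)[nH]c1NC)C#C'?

No

The pattern [CX3]=[CX3] describes a non-aromatic C=C double bond between two sp2 carbons — an alkene.
The closest candidate here is an ethyl group (-CH2CH3), but its C-C bond is a single bond between CX4 carbons, not CX3=CX3. No other fragment satisfies the full query, so there is no match.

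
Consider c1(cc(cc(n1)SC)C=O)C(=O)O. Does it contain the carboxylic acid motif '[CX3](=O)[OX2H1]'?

Yes

The pattern [CX3](=O)[OX2H1] describes an sp2 carbon double-bonded to O and single-bonded to an -OH oxygen — a carboxylic acid.
The molecule carries a carboxylic acid group (-C(=O)OH), whose atoms satisfy every constraint of the query, so the pattern matches.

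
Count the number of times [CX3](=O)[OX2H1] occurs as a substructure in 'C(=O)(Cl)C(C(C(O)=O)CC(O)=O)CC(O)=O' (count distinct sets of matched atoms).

3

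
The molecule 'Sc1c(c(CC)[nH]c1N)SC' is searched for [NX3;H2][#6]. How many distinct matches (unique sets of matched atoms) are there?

1

[NX3;H2][#6] is the SMARTS for a primary amine: a trivalent nitrogen with two H attached to carbon.
Exactly one fragment in the molecule meets all constraints, giving 1 match.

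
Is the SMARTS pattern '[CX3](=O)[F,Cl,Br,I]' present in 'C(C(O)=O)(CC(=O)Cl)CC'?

The pattern [CX3](=O)[F,Cl,Br,I] describes a carbonyl carbon bonded to a halogen — an acyl halide.
The molecule carries an acyl chloride (-C(=O)Cl), whose atoms satisfy every constraint of the query, so the pattern matches.

Yes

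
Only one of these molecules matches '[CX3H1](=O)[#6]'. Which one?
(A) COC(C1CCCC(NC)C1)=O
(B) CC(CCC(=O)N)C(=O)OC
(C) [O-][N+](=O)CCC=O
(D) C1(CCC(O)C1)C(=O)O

C

[CX3H1](=O)[#6] describes an sp2 carbon with one H, double-bonded to O and single-bonded to carbon (an aldehyde).
(A) has a methyl-ester group (-C(=O)OCH3) but the carbonyl carbon has H0, not H1.
(B) has a methyl-ester group (-C(=O)OCH3) but the carbonyl carbon has H0, not H1.
(C) contains an aldehyde (-CHO), which satisfies every atom and bond constraint.
(D) has a carboxylic acid group (-C(=O)OH) but the carbonyl carbon has H0 and is bonded to O, not H1.
So the answer is (C).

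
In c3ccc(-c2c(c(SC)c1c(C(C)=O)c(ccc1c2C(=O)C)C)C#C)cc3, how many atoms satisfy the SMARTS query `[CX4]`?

Check the 27 heavy atoms by environment: 16× c (aromatic, X3) → no; 1× S (X2) → no; 4× C (X4) → match; 2× C (X3) → no; 2× O (X1) → no; 2× C (X2) → no.
That gives 4 matching atoms.

4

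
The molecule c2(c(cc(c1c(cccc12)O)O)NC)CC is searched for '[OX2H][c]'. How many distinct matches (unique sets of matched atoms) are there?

2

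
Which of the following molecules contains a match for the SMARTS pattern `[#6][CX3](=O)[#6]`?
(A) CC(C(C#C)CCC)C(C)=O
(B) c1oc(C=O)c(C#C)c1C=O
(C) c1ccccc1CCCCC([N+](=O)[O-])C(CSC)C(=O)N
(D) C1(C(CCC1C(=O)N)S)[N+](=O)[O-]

A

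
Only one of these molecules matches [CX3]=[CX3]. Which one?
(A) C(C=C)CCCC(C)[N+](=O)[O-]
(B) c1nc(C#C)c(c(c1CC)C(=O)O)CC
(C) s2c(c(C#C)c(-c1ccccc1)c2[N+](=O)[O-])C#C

A

[CX3]=[CX3] describes a non-aromatic C=C double bond between two sp2 carbons (an alkene).
(A) contains a vinyl group (-CH=CH2), which satisfies every atom and bond constraint.
(B) has an ethyl group (-CH2CH3) but its C-C bond is a single bond between CX4 carbons, not CX3=CX3.
(C) has an ethynyl group (-C#CH) but the C-C bond is a triple bond, not a double bond.
So the answer is (A).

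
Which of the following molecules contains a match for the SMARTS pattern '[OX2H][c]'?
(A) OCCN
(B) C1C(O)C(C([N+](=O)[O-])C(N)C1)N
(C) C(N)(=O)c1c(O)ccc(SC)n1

[OX2H][c] describes a hydroxyl oxygen attached to an aromatic carbon (a phenol).
(A) has a hydroxyl group (-OH) but the -OH is on an aliphatic carbon, not an aromatic c.
(B) has a hydroxyl group (-OH) but the -OH is on an aliphatic carbon, not an aromatic c.
(C) contains a hydroxyl group (-OH), which satisfies every atom and bond constraint.
So the answer is (C).

C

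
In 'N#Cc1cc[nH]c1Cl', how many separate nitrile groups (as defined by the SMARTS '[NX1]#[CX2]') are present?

1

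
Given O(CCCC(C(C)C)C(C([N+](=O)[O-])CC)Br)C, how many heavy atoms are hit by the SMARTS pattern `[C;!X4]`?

0

The query [C;!X4] means: aliphatic carbon that does not have four total connections.
Check the 17 heavy atoms by environment: 12× C (X4) → no; 1× O (X2) → no; 1× Br (X1) → no; 1× N (charge +1, X3) → no; 1× O (charge -1, X1) → no; 1× O (X1) → no.
No environment satisfies the query, so 0 matching atoms.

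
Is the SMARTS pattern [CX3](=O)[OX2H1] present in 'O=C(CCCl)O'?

Yes

The pattern [CX3](=O)[OX2H1] describes an sp2 carbon double-bonded to O and single-bonded to an -OH oxygen — a carboxylic acid.
The molecule carries a carboxylic acid group (-C(=O)OH), whose atoms satisfy every constraint of the query, so the pattern matches.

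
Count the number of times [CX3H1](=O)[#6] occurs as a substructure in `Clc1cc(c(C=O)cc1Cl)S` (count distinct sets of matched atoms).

1

[CX3H1](=O)[#6] is the SMARTS for an aldehyde: an sp2 carbon with one H, double-bonded to O and single-bonded to carbon.
Exactly one fragment in the molecule meets all constraints, giving 1 match.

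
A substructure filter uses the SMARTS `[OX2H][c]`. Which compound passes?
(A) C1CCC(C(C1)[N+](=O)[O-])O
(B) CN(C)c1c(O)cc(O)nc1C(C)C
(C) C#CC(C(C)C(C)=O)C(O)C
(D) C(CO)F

B

[OX2H][c] describes a hydroxyl oxygen attached to an aromatic carbon (a phenol).
(A) has a hydroxyl group (-OH) but the -OH is on an aliphatic carbon, not an aromatic c.
(B) contains a hydroxyl group (-OH), which satisfies every atom and bond constraint.
(C) has a hydroxyl group (-OH) but the -OH is on an aliphatic carbon, not an aromatic c.
(D) has a hydroxyl group (-OH) but the -OH is on an aliphatic carbon, not an aromatic c.
So the answer is (B).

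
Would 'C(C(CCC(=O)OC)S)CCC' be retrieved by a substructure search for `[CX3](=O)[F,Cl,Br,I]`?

The pattern [CX3](=O)[F,Cl,Br,I] describes a carbonyl carbon bonded to a halogen — an acyl halide.
The closest candidate here is a methyl-ester group (-C(=O)OCH3), but the carbonyl is bonded to -O-C, not to a halogen. No other fragment satisfies the full query, so there is no match.

No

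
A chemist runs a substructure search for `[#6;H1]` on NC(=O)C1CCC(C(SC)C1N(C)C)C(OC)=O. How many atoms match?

4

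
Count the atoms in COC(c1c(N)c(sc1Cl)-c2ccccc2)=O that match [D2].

7

Check the 17 heavy atoms by environment: 1× s (aromatic, D2) → match; 5× c (aromatic, D3) → no; 1× Cl (D1) → no; 1× N (D1) → no; 5× c (aromatic, D2) → match; 1× C (D3) → no; 1× O (D1) → no; 1× O (D2) → match; 1× C (D1) → no.
Summing the matching environments: 1 + 5 + 1 = 7 matching atoms.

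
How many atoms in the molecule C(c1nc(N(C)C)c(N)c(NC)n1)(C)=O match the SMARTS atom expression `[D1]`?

6

Check the 15 heavy atoms by environment: 2× n (aromatic, D2) → no; 4× c (aromatic, D3) → no; 1× C (D3) → no; 1× O (D1) → match; 4× C (D1) → match; 1× N (D2) → no; 1× N (D1) → match; 1× N (D3) → no.
Summing the matching environments: 1 + 4 + 1 = 6 matching atoms.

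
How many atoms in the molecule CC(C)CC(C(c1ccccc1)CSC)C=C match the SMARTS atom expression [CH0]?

0

The query [CH0] means: aliphatic carbon with no attached hydrogen.
Check the 17 heavy atoms by environment: 3× C (H2) → no; 4× C (H1) → no; 3× C (H3) → no; 1× c (aromatic, H0) → no; 5× c (aromatic, H1) → no; 1× S (H0) → no.
No environment satisfies the query, so 0 matching atoms.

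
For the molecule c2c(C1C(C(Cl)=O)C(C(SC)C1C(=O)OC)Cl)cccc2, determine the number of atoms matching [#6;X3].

Check the 21 heavy atoms by environment: 7× C (X4) → no; 2× C (X3) → match; 2× O (X1) → no; 2× Cl (X1) → no; 1× S (X2) → no; 6× c (aromatic, X3) → match; 1× O (X2) → no.
Summing the matching environments: 2 + 6 = 8 matching atoms.

8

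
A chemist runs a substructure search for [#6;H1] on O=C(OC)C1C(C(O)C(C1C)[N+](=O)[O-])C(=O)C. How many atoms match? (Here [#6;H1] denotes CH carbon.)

The query [#6;H1] means: any carbon bearing exactly one hydrogen.
Check the 17 heavy atoms by environment: 5× C (H1) → match; 1× O (H1) → no; 2× C (H0) → no; 4× O (H0) → no; 3× C (H3) → no; 1× N (charge +1, H0) → no; 1× O (charge -1, H0) → no.
That gives 5 matching atoms.

5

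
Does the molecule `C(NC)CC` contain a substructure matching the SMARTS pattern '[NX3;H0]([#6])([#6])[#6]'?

The pattern [NX3;H0]([#6])([#6])[#6] describes a trivalent nitrogen with no H, bonded to three carbons — a tertiary amine.
The closest candidate here is an N-methylamino group (-NHCH3), but the nitrogen still has one H (H1), not H0. No other fragment satisfies the full query, so there is no match.

No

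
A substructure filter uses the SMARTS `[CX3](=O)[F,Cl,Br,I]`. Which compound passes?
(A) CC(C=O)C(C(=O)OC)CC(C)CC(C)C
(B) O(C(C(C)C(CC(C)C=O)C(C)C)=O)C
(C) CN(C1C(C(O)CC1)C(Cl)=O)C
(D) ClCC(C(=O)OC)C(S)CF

[CX3](=O)[F,Cl,Br,I] describes a carbonyl carbon bonded to a halogen (an acyl halide).
(A) has a methyl-ester group (-C(=O)OCH3) but the carbonyl is bonded to -O-C, not to a halogen.
(B) has a methyl-ester group (-C(=O)OCH3) but the carbonyl is bonded to -O-C, not to a halogen.
(C) contains an acyl chloride (-C(=O)Cl), which satisfies every atom and bond constraint.
(D) has a chloro substituent but the Cl is not on a carbonyl carbon.
So the answer is (C).

C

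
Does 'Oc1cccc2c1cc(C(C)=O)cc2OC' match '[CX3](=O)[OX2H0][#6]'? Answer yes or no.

No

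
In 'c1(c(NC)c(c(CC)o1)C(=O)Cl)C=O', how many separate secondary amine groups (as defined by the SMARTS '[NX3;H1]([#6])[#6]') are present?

1

[NX3;H1]([#6])[#6] is the SMARTS for a secondary amine: a trivalent nitrogen with one H, bonded to two carbons.
Exactly one fragment in the molecule meets all constraints, giving 1 match.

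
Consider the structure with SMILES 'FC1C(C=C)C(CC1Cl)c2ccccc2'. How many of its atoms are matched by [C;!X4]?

2

Check the 15 heavy atoms by environment: 5× C (X4) → no; 1× Cl (X1) → no; 1× F (X1) → no; 2× C (X3) → match; 6× c (aromatic, X3) → no.
That gives 2 matching atoms.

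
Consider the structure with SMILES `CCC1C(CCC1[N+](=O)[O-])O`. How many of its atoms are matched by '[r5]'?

5

The query [r5] means: r5 matches atoms in a five-membered ring.
Check the 11 heavy atoms by environment: 5× C (in 5-ring) → match; 2× C (acyclic) → no; 2× O (acyclic) → no; 1× N (charge +1, acyclic) → no; 1× O (charge -1, acyclic) → no.
That gives 5 matching atoms.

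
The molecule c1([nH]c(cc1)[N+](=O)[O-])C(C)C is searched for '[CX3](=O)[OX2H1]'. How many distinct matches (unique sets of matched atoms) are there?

[CX3](=O)[OX2H1] is the SMARTS for a carboxylic acid: an sp2 carbon double-bonded to O and single-bonded to an -OH oxygen.
No fragment in the molecule satisfies every constraint, giving 0 matches.

0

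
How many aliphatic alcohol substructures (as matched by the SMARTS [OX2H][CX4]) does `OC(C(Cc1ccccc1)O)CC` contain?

2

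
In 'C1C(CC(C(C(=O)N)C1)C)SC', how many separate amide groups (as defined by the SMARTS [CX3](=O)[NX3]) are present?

1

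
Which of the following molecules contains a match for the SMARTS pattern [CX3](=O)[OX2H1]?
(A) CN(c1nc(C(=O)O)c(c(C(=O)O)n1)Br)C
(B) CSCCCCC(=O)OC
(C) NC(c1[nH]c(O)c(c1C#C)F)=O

[CX3](=O)[OX2H1] describes an sp2 carbon double-bonded to O and single-bonded to an -OH oxygen (a carboxylic acid).
(A) contains a carboxylic acid group (-C(=O)OH), which satisfies every atom and bond constraint.
(B) has a methyl-ester group (-C(=O)OCH3) but the singly-bonded O has no H (OX2H0, not OX2H1).
(C) has a primary amide (-C(=O)NH2) but the carbonyl is bonded to N, not to an -OH oxygen.
So the answer is (A).

A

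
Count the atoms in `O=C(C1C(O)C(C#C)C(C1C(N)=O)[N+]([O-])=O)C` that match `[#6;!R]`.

Check the 17 heavy atoms by environment: 5× C (in 5-ring) → no; 5× C (acyclic) → match; 4× O (acyclic) → no; 1× N (charge +1, acyclic) → no; 1× O (charge -1, acyclic) → no; 1× N (acyclic) → no.
That gives 5 matching atoms.

5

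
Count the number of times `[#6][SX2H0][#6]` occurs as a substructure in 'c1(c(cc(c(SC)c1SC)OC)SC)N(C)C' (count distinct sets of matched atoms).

3

[#6][SX2H0][#6] is the SMARTS for a thioether: an aliphatic sulfur bridging two carbons with no H on the sulfur.
The molecule carries 3 separate instances of a methylthio ether (-SCH3) meeting every constraint; each maps to a distinct set of atoms, giving 3 matches.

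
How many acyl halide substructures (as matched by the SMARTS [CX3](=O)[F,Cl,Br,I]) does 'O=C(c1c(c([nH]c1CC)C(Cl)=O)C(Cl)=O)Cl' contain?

[CX3](=O)[F,Cl,Br,I] is the SMARTS for an acyl halide: a carbonyl carbon bonded to a halogen.
The molecule carries 3 separate instances of an acyl chloride (-C(=O)Cl) meeting every constraint; each maps to a distinct set of atoms, giving 3 matches.

3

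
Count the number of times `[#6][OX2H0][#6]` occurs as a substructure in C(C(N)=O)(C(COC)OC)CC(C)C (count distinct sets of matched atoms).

[#6][OX2H0][#6] is the SMARTS for an ether: an aliphatic oxygen bridging two carbons with no H on the oxygen.
The molecule carries 2 separate instances of a methoxy ether (-OCH3) meeting every constraint; each maps to a distinct set of atoms, giving 2 matches.

2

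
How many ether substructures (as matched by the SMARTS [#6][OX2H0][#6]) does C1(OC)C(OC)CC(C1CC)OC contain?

3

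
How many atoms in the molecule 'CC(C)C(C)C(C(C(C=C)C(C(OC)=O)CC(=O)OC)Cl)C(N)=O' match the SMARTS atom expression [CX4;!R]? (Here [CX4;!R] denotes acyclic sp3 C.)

12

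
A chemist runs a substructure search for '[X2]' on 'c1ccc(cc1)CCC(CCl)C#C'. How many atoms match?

2

The query [X2] means: any atom with exactly two total connections (bonds + H).
Check the 13 heavy atoms by environment: 4× C (X4) → no; 6× c (aromatic, X3) → no; 1× Cl (X1) → no; 2× C (X2) → match.
That gives 2 matching atoms.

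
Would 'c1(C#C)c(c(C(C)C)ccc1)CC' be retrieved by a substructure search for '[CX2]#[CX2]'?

Yes

The pattern [CX2]#[CX2] describes a carbon-carbon triple bond — an alkyne.
The molecule carries an ethynyl group (-C#CH), whose atoms satisfy every constraint of the query, so the pattern matches.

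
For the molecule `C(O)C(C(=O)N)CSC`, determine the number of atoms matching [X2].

2

Check the 9 heavy atoms by environment: 4× C (X4) → no; 1× O (X2) → match; 1× S (X2) → match; 1× C (X3) → no; 1× O (X1) → no; 1× N (X3) → no.
Summing the matching environments: 1 + 1 = 2 matching atoms.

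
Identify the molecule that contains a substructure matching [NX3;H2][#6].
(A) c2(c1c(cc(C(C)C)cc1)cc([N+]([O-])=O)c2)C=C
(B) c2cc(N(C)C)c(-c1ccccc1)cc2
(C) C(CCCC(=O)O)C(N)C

C

[NX3;H2][#6] describes a trivalent nitrogen with two H attached to carbon (a primary amine).
(A) has a nitro group (-[N+](=O)[O-]) but the nitrogen is [N+] with no H, not NX3H2.
(B) has a dimethylamino group (-N(CH3)2) but the nitrogen has H0, not H2.
(C) contains a primary amino group (-NH2), which satisfies every atom and bond constraint.
So the answer is (C).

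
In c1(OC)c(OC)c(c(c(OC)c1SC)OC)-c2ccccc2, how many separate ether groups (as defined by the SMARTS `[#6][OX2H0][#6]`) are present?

4

[#6][OX2H0][#6] is the SMARTS for an ether: an aliphatic oxygen bridging two carbons with no H on the oxygen.
The molecule carries 4 separate instances of a methoxy ether (-OCH3) meeting every constraint; each maps to a distinct set of atoms, giving 4 matches.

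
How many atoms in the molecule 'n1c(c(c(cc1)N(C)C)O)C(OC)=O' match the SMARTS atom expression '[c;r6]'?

5

The query [c;r6] means: aromatic carbon that belongs to a six-membered ring.
Check the 14 heavy atoms by environment: 1× n (aromatic, in 6-ring) → no; 5× c (aromatic, in 6-ring) → match; 1× N (acyclic) → no; 4× C (acyclic) → no; 3× O (acyclic) → no.
That gives 5 matching atoms.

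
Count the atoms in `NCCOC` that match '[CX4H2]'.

2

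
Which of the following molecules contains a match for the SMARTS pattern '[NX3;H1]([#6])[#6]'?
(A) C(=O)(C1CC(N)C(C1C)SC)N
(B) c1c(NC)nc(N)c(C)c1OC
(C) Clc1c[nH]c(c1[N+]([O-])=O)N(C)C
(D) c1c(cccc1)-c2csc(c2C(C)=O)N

B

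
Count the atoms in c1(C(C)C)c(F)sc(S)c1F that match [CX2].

The query [CX2] means: C with X2: aliphatic carbon with exactly 2 total connections.
Check the 11 heavy atoms by environment: 1× s (aromatic, X2) → no; 4× c (aromatic, X3) → no; 3× C (X4) → no; 2× F (X1) → no; 1× S (X2) → no.
No environment satisfies the query, so 0 matching atoms.

0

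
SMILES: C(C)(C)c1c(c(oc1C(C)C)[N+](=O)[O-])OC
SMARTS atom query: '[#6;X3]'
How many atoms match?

The query [#6;X3] means: any carbon (aromatic or not) with three total connections.
Check the 16 heavy atoms by environment: 1× o (aromatic, X2) → no; 4× c (aromatic, X3) → match; 7× C (X4) → no; 1× N (charge +1, X3) → no; 1× O (charge -1, X1) → no; 1× O (X1) → no; 1× O (X2) → no.
That gives 4 matching atoms.

4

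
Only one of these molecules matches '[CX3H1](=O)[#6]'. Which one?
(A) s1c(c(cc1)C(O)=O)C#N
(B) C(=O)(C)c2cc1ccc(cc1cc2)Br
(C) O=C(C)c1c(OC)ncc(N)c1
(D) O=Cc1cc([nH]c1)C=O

D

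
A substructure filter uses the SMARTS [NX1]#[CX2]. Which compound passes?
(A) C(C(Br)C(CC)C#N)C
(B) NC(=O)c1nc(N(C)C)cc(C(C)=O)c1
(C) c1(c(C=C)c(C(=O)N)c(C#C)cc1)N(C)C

A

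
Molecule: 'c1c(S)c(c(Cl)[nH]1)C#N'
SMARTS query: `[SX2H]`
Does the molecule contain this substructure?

Yes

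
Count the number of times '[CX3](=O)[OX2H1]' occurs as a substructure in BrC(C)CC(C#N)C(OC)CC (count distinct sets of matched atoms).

[CX3](=O)[OX2H1] is the SMARTS for a carboxylic acid: an sp2 carbon double-bonded to O and single-bonded to an -OH oxygen.
No fragment in the molecule satisfies every constraint, giving 0 matches.

0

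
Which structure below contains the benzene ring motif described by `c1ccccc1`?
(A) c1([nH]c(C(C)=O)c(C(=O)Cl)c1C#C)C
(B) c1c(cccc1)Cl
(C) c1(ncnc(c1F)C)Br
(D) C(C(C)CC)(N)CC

c1ccccc1 describes six aromatic carbons in a ring (a benzene ring).
(A) has a methyl group (-CH3) but no six-membered all-carbon aromatic ring is present.
(B) contains the required atom environment, so the pattern matches.
(C) has a methyl group (-CH3) but no six-membered all-carbon aromatic ring is present.
(D) has a methyl group (-CH3) but no six-membered all-carbon aromatic ring is present.
So the answer is (B).

B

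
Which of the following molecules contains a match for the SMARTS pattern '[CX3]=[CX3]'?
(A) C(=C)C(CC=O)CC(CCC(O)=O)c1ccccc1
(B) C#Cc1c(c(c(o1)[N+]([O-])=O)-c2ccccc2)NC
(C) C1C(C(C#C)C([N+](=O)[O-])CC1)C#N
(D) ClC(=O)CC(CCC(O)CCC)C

A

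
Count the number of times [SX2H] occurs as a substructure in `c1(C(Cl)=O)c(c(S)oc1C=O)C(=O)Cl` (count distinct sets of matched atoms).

1

[SX2H] is the SMARTS for a thiol: an aliphatic sulfur with two connections, one being H.
Exactly one fragment in the molecule meets all constraints, giving 1 match.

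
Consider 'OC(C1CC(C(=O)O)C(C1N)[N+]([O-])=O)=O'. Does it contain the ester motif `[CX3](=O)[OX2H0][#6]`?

No

The pattern [CX3](=O)[OX2H0][#6] describes a carbonyl carbon bonded to an oxygen that is itself bonded to carbon (no H on that O) — an ester.
The closest candidate here is a carboxylic acid group (-C(=O)OH), but the singly-bonded O carries H (OX2H1, not H0). No other fragment satisfies the full query, so there is no match.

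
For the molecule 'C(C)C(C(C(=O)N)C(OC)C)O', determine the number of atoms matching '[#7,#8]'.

4

The query [#7,#8] means: nitrogen or oxygen (comma = OR).
Check the 12 heavy atoms by environment: 8× C → no; 3× O → match; 1× N → match.
Summing the matching environments: 3 + 1 = 4 matching atoms.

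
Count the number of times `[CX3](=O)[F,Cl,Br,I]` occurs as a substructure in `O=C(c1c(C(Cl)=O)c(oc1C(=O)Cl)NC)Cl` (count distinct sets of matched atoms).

3

[CX3](=O)[F,Cl,Br,I] is the SMARTS for an acyl halide: a carbonyl carbon bonded to a halogen.
The molecule carries 3 separate instances of an acyl chloride (-C(=O)Cl) meeting every constraint; each maps to a distinct set of atoms, giving 3 matches.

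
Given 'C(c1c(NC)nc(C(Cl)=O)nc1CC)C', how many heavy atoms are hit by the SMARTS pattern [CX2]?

0

The query [CX2] means: C with X2: aliphatic carbon with exactly 2 total connections.
Check the 15 heavy atoms by environment: 2× n (aromatic, X2) → no; 4× c (aromatic, X3) → no; 1× C (X3) → no; 1× O (X1) → no; 1× Cl (X1) → no; 5× C (X4) → no; 1× N (X3) → no.
No environment satisfies the query, so 0 matching atoms.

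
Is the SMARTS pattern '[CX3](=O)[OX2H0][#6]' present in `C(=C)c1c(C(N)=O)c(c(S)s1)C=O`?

The pattern [CX3](=O)[OX2H0][#6] describes a carbonyl carbon bonded to an oxygen that is itself bonded to carbon (no H on that O) — an ester.
The closest candidate here is a primary amide (-C(=O)NH2), but the carbonyl is bonded to N, not to an O-C linkage. No other fragment satisfies the full query, so there is no match.

No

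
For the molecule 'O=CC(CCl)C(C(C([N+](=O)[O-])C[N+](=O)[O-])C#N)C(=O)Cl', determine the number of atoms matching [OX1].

6

Check the 20 heavy atoms by environment: 6× C (X4) → no; 2× N (charge +1, X3) → no; 2× O (charge -1, X1) → match; 4× O (X1) → match; 2× Cl (X1) → no; 1× C (X2) → no; 1× N (X1) → no; 2× C (X3) → no.
Summing the matching environments: 2 + 4 = 6 matching atoms.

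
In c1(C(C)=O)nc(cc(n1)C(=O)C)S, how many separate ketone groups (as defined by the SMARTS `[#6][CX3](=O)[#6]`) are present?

2

[#6][CX3](=O)[#6] is the SMARTS for a ketone: a carbonyl carbon (no H) flanked by two carbons.
The molecule carries 2 separate instances of an acetyl/ketone group (-C(=O)CH3) meeting every constraint; each maps to a distinct set of atoms, giving 2 matches.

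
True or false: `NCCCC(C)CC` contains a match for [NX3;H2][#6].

The pattern [NX3;H2][#6] describes a trivalent nitrogen with two H attached to carbon — a primary amine.
The molecule carries a primary amino group (-NH2), whose atoms satisfy every constraint of the query, so the pattern matches.

True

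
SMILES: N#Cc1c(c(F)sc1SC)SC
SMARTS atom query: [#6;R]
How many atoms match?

The query [#6;R] means: carbon that is part of a ring.
Check the 12 heavy atoms by environment: 1× s (aromatic, in 5-ring) → no; 4× c (aromatic, in 5-ring) → match; 2× S (acyclic) → no; 3× C (acyclic) → no; 1× N (acyclic) → no; 1× F (acyclic) → no.
That gives 4 matching atoms.

4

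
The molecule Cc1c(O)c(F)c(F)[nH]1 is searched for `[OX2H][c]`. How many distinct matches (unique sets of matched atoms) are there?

[OX2H][c] is the SMARTS for a phenol: a hydroxyl oxygen attached to an aromatic carbon.
Exactly one fragment in the molecule meets all constraints, giving 1 match.

1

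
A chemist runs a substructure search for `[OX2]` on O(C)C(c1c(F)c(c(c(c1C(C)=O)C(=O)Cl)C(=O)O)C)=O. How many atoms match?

2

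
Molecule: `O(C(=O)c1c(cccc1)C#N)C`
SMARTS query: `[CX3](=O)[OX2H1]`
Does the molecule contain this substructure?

No

The pattern [CX3](=O)[OX2H1] describes an sp2 carbon double-bonded to O and single-bonded to an -OH oxygen — a carboxylic acid.
The closest candidate here is a methyl-ester group (-C(=O)OCH3), but the singly-bonded O has no H (OX2H0, not OX2H1). No other fragment satisfies the full query, so there is no match.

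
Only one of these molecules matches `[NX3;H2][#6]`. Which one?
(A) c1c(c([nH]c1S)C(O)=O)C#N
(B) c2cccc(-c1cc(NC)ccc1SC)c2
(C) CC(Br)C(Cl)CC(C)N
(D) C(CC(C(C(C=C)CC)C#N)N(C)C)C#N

C

[NX3;H2][#6] describes a trivalent nitrogen with two H attached to carbon (a primary amine).
(A) has a nitrile (-C#N) but the nitrogen is NX1 (triple-bonded), not NX3 with two H.
(B) has an N-methylamino group (-NHCH3) but the nitrogen bears two carbons and only one H (H1), not H2.
(C) contains a primary amino group (-NH2), which satisfies every atom and bond constraint.
(D) has a nitrile (-C#N) but the nitrogen is NX1 (triple-bonded), not NX3 with two H.
So the answer is (C).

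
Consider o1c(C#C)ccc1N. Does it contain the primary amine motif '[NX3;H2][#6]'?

Yes

The pattern [NX3;H2][#6] describes a trivalent nitrogen with two H attached to carbon — a primary amine.
The molecule carries a primary amino group (-NH2), whose atoms satisfy every constraint of the query, so the pattern matches.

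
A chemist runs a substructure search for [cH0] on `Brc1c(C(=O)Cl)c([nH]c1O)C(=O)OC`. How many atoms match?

4

The query [cH0] means: aromatic carbon with no attached hydrogen (substituted or ring-fusion).
Check the 14 heavy atoms by environment: 1× n (aromatic, H1) → no; 4× c (aromatic, H0) → match; 1× Br (H0) → no; 1× O (H1) → no; 2× C (H0) → no; 3× O (H0) → no; 1× C (H3) → no; 1× Cl (H0) → no.
That gives 4 matching atoms.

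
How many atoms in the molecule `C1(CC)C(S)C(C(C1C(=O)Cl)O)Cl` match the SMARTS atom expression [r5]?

The query [r5] means: r5 matches atoms in a five-membered ring.
Check the 13 heavy atoms by environment: 5× C (in 5-ring) → match; 2× Cl (acyclic) → no; 2× O (acyclic) → no; 3× C (acyclic) → no; 1× S (acyclic) → no.
That gives 5 matching atoms.

5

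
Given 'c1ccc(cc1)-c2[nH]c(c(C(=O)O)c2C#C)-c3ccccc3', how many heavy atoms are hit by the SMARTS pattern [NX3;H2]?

0

The query [NX3;H2] means: aliphatic N with 3 total connections, two of them H — an -NH2 nitrogen (amine or amide).
Check the 22 heavy atoms by environment: 1× n (aromatic, H1, X3) → no; 6× c (aromatic, H0, X3) → no; 1× C (H0, X2) → no; 1× C (H1, X2) → no; 10× c (aromatic, H1, X3) → no; 1× C (H0, X3) → no; 1× O (H0, X1) → no; 1× O (H1, X2) → no.
No environment satisfies the query, so 0 matching atoms.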